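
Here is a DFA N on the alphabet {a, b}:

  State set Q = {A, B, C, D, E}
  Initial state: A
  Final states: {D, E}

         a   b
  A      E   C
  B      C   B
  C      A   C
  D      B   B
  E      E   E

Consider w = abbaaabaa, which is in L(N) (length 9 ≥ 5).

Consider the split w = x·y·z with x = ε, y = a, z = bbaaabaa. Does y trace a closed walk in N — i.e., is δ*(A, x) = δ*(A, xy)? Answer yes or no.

State sequence: A -a-> E

After x (step 0): A. After xy (step 1): E.
They differ (A ≠ E), so y is not a cycle from the state after x; this split is not the one the pumping-lemma construction produces, and pumping y need not keep the string in L(N).

no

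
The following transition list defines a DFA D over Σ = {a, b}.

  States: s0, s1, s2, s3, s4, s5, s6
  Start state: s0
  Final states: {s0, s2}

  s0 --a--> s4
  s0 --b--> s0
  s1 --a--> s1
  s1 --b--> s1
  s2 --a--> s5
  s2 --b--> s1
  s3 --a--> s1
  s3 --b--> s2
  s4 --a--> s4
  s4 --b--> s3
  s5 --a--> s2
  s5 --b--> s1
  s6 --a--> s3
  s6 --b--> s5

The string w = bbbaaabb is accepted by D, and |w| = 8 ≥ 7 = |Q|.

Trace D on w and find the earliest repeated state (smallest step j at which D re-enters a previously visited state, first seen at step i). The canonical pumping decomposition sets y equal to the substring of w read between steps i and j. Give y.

b

Run of D on w = b b b a a a b b:
  step 0: s0  (start)
  step 1: s0  (read b: s0→s0)   ← first repeat (s0 seen earlier)
  step 2: s0  (read b: s0→s0)
  step 3: s0  (read b: s0→s0)
  step 4: s4  (read a: s0→s4)
  step 5: s4  (read a: s4→s4)
  step 6: s4  (read a: s4→s4)
  step 7: s3  (read b: s4→s3)
  step 8: s2  (read b: s3→s2)

So i = 0, j = 1, giving x = w[0:0] = ε, y = w[0:1] = b, z = w[1:8] = bbaaabb.
Check: |xy| = 1 ≤ 7 and |y| = 1 ≥ 1. Reading y takes D from s0 back to s0, so every xyⁱz is accepted.
Pumping length from the standard proof: p = 7 (the number of states). The repeated state found above gives |xy| = j ≤ 7 and |y| = j − i ≥ 1.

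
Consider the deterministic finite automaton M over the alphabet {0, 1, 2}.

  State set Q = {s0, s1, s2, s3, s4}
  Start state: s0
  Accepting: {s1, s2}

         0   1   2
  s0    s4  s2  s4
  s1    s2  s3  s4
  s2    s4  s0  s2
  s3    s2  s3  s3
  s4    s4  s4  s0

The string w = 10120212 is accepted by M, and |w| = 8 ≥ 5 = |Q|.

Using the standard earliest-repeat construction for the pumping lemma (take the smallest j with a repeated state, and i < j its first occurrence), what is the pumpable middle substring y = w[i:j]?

State sequence: s0 -1-> s2 -0-> s4 -1-> s4 -2-> s0 -0-> s4 -2-> s0 -1-> s2 -2-> s2
First repeat at step 3: s4 was already visited.

So i = 2, j = 3, giving x = w[0:2] = 10, y = w[2:3] = 1, z = w[3:8] = 20212.
Check: |xy| = 3 ≤ 5 and |y| = 1 ≥ 1. Reading y takes M from s4 back to s4, so every xyⁱz is accepted.
With |Q| = 5, pigeonhole forces a state repeat no later than step 5; the substring read between the first and second visits to that state can be pumped.

1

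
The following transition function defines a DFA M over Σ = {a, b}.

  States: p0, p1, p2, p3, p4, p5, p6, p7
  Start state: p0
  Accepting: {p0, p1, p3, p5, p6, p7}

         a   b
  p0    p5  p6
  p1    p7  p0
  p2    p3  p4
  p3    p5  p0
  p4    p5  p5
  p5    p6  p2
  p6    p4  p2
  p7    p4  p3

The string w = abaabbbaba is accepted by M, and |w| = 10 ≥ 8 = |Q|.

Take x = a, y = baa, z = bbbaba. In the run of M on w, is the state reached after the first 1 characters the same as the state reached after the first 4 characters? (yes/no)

yes

State sequence: p0 -a-> p5 -b-> p2 -a-> p3 -a-> p5

After x (step 1): p5. After xy (step 4): p5.
They match, so y = baa drives M around a cycle from p5 back to itself; pumping y any number of times keeps M in p5 before reading z, and xyⁱz ∈ L(M) for every i ≥ 0.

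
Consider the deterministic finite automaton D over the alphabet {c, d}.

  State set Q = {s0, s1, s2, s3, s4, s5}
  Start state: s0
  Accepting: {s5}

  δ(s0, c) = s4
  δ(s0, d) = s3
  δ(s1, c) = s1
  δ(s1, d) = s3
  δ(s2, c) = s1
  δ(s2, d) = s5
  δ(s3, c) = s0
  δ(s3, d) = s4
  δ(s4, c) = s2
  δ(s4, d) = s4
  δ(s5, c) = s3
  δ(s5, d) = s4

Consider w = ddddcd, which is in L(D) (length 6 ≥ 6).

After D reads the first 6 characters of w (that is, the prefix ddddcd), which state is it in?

Run of D on the first 6 characters of w = d d d d c d:
  step 0: s0  (start)
  step 1: s3  (read d: s0→s3)
  step 2: s4  (read d: s3→s4)
  step 3: s4  (read d: s4→s4)
  step 4: s4  (read d: s4→s4)
  step 5: s2  (read c: s4→s2)
  step 6: s5  (read d: s2→s5)

After reading 6 characters, D is in state s5.

s5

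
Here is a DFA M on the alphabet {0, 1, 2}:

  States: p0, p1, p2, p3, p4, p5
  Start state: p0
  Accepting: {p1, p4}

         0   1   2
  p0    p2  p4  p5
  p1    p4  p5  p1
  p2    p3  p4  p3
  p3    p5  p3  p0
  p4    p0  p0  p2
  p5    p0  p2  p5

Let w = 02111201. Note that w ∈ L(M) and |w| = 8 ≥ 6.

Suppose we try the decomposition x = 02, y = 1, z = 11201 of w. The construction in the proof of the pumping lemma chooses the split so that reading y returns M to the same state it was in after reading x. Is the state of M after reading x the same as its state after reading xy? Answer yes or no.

Run of M on the first 3 characters of w = 0 2 1:
  step 0: p0  (start)
  step 1: p2  (read 0: p0→p2)
  step 2: p3  (read 2: p2→p3)
  step 3: p3  (read 1: p3→p3)

After x (step 2): p3. After xy (step 3): p3.
They match, so y = 1 drives M around a cycle from p3 back to itself; pumping y any number of times keeps M in p3 before reading z, and xyⁱz ∈ L(M) for every i ≥ 0.

yes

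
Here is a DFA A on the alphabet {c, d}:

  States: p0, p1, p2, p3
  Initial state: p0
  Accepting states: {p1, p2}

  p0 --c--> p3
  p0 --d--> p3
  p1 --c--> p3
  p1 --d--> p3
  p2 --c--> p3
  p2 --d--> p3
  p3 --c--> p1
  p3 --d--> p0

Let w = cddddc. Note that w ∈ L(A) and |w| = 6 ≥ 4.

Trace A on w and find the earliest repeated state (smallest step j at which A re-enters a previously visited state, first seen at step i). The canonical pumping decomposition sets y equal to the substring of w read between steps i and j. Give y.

cd

Run of A on w = c d d d d c:
  step 0: p0  (start)
  step 1: p3  (read c: p0→p3)
  step 2: p0  (read d: p3→p0)   ← first repeat (p0 seen earlier)
  step 3: p3  (read d: p0→p3)
  step 4: p0  (read d: p3→p0)
  step 5: p3  (read d: p0→p3)
  step 6: p1  (read c: p3→p1)

So i = 0, j = 2, giving x = w[0:0] = ε, y = w[0:2] = cd, z = w[2:6] = dddc.
Check: |xy| = 2 ≤ 4 and |y| = 2 ≥ 1. Reading y takes A from p0 back to p0, so every xyⁱz is accepted.
Since A has 4 states, any run of length ≥ 4 visits 4+1 states, so by pigeonhole some state repeats within the first 4 steps — that repeat gives the pumpable loop.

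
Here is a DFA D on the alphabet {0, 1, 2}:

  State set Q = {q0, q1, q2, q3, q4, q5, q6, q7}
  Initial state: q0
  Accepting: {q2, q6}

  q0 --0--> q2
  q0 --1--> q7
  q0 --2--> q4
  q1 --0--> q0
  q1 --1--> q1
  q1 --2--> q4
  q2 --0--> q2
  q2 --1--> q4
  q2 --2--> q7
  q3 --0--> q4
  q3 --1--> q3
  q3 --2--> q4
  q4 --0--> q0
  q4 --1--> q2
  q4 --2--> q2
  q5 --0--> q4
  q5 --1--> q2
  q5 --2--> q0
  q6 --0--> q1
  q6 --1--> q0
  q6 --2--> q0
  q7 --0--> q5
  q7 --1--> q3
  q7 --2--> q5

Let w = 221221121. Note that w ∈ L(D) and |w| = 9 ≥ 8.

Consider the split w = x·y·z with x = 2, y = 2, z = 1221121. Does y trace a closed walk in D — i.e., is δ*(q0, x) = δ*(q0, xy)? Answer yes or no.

State sequence: q0 -2-> q4 -2-> q2

After x (step 1): q4. After xy (step 2): q2.
They differ (q4 ≠ q2), so y is not a cycle from the state after x; this split is not the one the pumping-lemma construction produces, and pumping y need not keep the string in L(D).

no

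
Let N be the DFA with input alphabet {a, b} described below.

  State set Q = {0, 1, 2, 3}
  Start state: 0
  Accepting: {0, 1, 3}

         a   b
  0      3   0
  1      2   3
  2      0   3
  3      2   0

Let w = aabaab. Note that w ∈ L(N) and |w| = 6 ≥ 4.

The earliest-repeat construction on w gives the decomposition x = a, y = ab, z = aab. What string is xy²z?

xy^2z = a·ab·ab·aab = aababaab.
Reading y = ab takes N from 3 back to 3, so after x·y·y the machine is still in 3, and z then leads to the accepting state 0. Hence aababaab ∈ L(N).

aababaab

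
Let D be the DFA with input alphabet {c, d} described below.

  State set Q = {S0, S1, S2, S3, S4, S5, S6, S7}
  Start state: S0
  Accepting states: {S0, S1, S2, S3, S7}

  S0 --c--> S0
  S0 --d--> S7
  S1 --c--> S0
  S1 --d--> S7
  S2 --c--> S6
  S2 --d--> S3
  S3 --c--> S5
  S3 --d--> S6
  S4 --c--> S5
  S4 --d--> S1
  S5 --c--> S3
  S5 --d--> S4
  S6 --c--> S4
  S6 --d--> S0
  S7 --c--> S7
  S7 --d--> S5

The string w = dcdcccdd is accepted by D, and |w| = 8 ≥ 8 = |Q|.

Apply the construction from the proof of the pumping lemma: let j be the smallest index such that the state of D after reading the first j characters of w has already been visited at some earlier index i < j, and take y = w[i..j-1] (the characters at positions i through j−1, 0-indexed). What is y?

Run of D on w = d c d c c c d d:
  step 0: S0  (start)
  step 1: S7  (read d: S0→S7)
  step 2: S7  (read c: S7→S7)   ← first repeat (S7 seen earlier)
  step 3: S5  (read d: S7→S5)
  step 4: S3  (read c: S5→S3)
  step 5: S5  (read c: S3→S5)
  step 6: S3  (read c: S5→S3)
  step 7: S6  (read d: S3→S6)
  step 8: S0  (read d: S6→S0)

So i = 1, j = 2, giving x = w[0:1] = d, y = w[1:2] = c, z = w[2:8] = dcccdd.
Check: |xy| = 2 ≤ 8 and |y| = 1 ≥ 1. Reading y takes D from S7 back to S7, so every xyⁱz is accepted.
Pumping length from the standard proof: p = 8 (the number of states). The repeated state found above gives |xy| = j ≤ 8 and |y| = j − i ≥ 1.

c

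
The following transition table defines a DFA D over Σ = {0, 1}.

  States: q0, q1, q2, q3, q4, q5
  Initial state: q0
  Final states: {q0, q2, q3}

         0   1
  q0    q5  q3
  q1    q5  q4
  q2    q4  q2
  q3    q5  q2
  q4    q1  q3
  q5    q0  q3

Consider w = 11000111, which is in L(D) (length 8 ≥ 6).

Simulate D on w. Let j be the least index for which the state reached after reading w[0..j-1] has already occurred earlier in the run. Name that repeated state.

State sequence: q0 -1-> q3 -1-> q2 -0-> q4 -0-> q1 -0-> q5 -1-> q3 -1-> q2 -1-> q2
First repeat at step 6: q3 was already visited.

The earliest repeat is at step j = 6: D is in q3, which it already visited at step i = 1.
Pumping length from the standard proof: p = 6 (the number of states). The repeated state found above gives |xy| = j ≤ 6 and |y| = j − i ≥ 1.

q3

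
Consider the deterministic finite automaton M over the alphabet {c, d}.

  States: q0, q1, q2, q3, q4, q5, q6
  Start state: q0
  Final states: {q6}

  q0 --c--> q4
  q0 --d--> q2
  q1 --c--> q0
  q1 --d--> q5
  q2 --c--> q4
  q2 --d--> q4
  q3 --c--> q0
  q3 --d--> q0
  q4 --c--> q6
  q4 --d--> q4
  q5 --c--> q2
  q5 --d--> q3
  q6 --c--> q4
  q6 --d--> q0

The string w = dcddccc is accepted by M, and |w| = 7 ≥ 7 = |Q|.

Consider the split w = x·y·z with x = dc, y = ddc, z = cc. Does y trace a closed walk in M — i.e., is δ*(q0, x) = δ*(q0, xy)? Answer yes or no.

State sequence: q0 -d-> q2 -c-> q4 -d-> q4 -d-> q4 -c-> q6

After x (step 2): q4. After xy (step 5): q6.
They differ (q4 ≠ q6), so y is not a cycle from the state after x; this split is not the one the pumping-lemma construction produces, and pumping y need not keep the string in L(M).

no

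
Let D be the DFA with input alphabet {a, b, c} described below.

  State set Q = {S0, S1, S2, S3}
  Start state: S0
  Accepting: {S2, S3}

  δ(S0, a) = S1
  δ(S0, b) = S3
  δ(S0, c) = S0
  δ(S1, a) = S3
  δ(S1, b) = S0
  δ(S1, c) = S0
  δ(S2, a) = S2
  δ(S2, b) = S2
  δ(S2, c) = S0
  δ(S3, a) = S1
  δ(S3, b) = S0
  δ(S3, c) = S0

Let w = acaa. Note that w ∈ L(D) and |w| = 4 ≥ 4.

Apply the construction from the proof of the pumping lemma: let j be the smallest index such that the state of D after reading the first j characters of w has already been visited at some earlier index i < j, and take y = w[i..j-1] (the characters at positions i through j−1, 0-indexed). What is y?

ac

Run of D on w = a c a a:
  step 0: S0  (start)
  step 1: S1  (read a: S0→S1)
  step 2: S0  (read c: S1→S0)   ← first repeat (S0 seen earlier)
  step 3: S1  (read a: S0→S1)
  step 4: S3  (read a: S1→S3)

So i = 0, j = 2, giving x = w[0:0] = ε, y = w[0:2] = ac, z = w[2:4] = aa.
Check: |xy| = 2 ≤ 4 and |y| = 2 ≥ 1. Reading y takes D from S0 back to S0, so every xyⁱz is accepted.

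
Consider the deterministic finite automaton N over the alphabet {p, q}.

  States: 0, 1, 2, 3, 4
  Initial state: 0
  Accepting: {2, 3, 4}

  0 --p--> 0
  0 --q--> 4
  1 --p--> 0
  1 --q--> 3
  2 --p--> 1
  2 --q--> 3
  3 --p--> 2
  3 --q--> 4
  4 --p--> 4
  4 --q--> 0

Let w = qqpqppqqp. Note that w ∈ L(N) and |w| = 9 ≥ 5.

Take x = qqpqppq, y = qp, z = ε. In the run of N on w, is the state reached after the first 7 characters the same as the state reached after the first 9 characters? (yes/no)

State sequence: 0 -q-> 4 -q-> 0 -p-> 0 -q-> 4 -p-> 4 -p-> 4 -q-> 0 -q-> 4 -p-> 4

After x (step 7): 0. After xy (step 9): 4.
They differ (0 ≠ 4), so y is not a cycle from the state after x; this split is not the one the pumping-lemma construction produces, and pumping y need not keep the string in L(N).

no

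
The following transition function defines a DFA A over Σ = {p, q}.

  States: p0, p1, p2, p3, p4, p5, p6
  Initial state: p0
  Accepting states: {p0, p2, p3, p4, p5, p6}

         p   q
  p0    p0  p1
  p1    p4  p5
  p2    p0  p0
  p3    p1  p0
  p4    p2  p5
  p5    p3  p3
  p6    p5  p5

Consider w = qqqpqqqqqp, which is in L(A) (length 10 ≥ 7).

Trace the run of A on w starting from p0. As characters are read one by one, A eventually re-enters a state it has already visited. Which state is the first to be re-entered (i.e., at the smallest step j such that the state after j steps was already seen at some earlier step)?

Run of A on w = q q q p q q q q q p:
  step 0: p0  (start)
  step 1: p1  (read q: p0→p1)
  step 2: p5  (read q: p1→p5)
  step 3: p3  (read q: p5→p3)
  step 4: p1  (read p: p3→p1)   ← first repeat (p1 seen earlier)
  step 5: p5  (read q: p1→p5)
  step 6: p3  (read q: p5→p3)
  step 7: p0  (read q: p3→p0)
  step 8: p1  (read q: p0→p1)
  step 9: p5  (read q: p1→p5)
  step 10: p3  (read p: p5→p3)

The earliest repeat is at step j = 4: A is in p1, which it already visited at step i = 1.

p1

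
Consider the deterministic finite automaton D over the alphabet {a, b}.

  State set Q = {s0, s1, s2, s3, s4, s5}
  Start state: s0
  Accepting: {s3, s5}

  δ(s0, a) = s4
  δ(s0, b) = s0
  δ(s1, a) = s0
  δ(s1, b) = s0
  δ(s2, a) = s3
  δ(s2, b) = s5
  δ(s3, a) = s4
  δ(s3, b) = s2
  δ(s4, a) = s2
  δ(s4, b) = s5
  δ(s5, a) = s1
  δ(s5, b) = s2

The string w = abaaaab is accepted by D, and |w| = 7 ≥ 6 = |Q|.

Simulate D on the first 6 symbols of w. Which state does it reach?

State sequence: s0 -a-> s4 -b-> s5 -a-> s1 -a-> s0 -a-> s4 -a-> s2

After reading 6 characters, D is in state s2.

s2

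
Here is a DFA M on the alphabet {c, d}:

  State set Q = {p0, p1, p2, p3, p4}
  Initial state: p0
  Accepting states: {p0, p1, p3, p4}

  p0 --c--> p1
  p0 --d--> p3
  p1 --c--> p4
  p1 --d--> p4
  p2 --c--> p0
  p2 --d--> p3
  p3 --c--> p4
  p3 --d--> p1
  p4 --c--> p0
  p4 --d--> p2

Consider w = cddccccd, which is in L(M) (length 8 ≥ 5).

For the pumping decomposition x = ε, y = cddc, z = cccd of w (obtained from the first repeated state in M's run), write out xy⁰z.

cccd

xy⁰z = xz = ε·cccd = cccd.
Reading y = cddc takes M from p0 back to p0, so after x the machine is still in p0, and z then leads to the accepting state p3. Hence cccd ∈ L(M).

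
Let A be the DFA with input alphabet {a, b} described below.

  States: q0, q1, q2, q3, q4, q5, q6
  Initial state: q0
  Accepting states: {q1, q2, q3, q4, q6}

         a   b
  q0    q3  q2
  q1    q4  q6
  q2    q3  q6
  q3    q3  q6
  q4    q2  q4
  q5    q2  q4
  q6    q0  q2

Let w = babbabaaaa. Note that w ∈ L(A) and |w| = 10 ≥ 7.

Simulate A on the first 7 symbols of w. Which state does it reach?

q0

Run of A on the first 7 characters of w = b a b b a b a:
  step 0: q0  (start)
  step 1: q2  (read b: q0→q2)
  step 2: q3  (read a: q2→q3)
  step 3: q6  (read b: q3→q6)
  step 4: q2  (read b: q6→q2)
  step 5: q3  (read a: q2→q3)
  step 6: q6  (read b: q3→q6)
  step 7: q0  (read a: q6→q0)

After reading 7 characters, A is in state q0.
(This kind of state-tracing is the core of the pumping-lemma construction: with 7 states, pigeonhole forces a repeat within the first 7 steps.)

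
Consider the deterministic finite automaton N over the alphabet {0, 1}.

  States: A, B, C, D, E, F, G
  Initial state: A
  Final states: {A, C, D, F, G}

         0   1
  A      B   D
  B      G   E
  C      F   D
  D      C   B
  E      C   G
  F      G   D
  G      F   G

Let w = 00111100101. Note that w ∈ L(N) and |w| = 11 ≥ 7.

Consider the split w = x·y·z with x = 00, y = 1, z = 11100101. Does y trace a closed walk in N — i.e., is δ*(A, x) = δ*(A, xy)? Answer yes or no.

yes

State sequence: A -0-> B -0-> G -1-> G

After x (step 2): G. After xy (step 3): G.
They match, so y = 1 drives N around a cycle from G back to itself; pumping y any number of times keeps N in G before reading z, and xyⁱz ∈ L(N) for every i ≥ 0.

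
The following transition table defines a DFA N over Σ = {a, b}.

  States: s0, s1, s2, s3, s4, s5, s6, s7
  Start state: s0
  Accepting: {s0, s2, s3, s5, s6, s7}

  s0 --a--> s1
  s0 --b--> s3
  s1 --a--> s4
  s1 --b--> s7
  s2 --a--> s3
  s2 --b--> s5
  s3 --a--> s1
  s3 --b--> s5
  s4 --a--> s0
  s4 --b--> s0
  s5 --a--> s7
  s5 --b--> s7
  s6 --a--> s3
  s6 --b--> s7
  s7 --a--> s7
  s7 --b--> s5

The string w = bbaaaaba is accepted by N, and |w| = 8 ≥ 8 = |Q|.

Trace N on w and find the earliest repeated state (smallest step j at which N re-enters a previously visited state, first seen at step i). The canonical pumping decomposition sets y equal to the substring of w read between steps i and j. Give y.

a

Run of N on w = b b a a a a b a:
  step 0: s0  (start)
  step 1: s3  (read b: s0→s3)
  step 2: s5  (read b: s3→s5)
  step 3: s7  (read a: s5→s7)
  step 4: s7  (read a: s7→s7)   ← first repeat (s7 seen earlier)
  step 5: s7  (read a: s7→s7)
  step 6: s7  (read a: s7→s7)
  step 7: s5  (read b: s7→s5)
  step 8: s7  (read a: s5→s7)

So i = 3, j = 4, giving x = w[0:3] = bba, y = w[3:4] = a, z = w[4:8] = aaba.
Check: |xy| = 4 ≤ 8 and |y| = 1 ≥ 1. Reading y takes N from s7 back to s7, so every xyⁱz is accepted.
The DFA has 8 states, so the proof of the pumping lemma guarantees a repeated state among the first 8+1 visited; the segment between the two visits is the pumpable y.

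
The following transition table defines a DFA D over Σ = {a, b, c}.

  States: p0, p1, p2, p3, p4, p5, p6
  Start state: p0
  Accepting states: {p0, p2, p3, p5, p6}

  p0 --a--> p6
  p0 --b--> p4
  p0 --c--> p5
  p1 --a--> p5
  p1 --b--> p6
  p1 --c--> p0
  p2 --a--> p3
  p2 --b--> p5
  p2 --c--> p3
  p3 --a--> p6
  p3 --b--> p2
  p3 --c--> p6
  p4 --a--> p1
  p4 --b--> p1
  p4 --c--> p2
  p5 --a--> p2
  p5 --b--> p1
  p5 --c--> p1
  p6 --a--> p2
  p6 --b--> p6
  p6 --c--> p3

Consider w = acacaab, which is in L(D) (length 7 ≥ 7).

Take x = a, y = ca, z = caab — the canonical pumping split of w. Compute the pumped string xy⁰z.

acaab

xy⁰z = xz = a·caab = acaab.
Reading y = ca takes D from p6 back to p6, so after x the machine is still in p6, and z then leads to the accepting state p5. Hence acaab ∈ L(D).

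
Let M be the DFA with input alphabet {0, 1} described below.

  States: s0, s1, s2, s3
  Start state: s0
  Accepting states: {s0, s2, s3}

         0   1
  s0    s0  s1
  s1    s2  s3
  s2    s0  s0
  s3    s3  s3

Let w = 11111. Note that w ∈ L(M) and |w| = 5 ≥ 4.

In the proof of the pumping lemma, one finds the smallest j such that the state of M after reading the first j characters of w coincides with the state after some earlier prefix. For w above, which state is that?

Run of M on w = 1 1 1 1 1:
  step 0: s0  (start)
  step 1: s1  (read 1: s0→s1)
  step 2: s3  (read 1: s1→s3)
  step 3: s3  (read 1: s3→s3)   ← first repeat (s3 seen earlier)
  step 4: s3  (read 1: s3→s3)
  step 5: s3  (read 1: s3→s3)

The earliest repeat is at step j = 3: M is in s3, which it already visited at step i = 2.
Pumping length from the standard proof: p = 4 (the number of states). The repeated state found above gives |xy| = j ≤ 4 and |y| = j − i ≥ 1.

s3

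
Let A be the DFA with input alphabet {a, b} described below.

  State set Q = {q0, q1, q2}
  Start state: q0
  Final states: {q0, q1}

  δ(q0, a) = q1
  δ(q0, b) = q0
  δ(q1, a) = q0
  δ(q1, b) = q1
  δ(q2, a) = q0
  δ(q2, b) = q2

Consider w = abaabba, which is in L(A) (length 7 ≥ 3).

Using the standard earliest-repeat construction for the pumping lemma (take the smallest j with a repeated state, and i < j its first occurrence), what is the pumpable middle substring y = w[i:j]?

Run of A on w = a b a a b b a:
  step 0: q0  (start)
  step 1: q1  (read a: q0→q1)
  step 2: q1  (read b: q1→q1)   ← first repeat (q1 seen earlier)
  step 3: q0  (read a: q1→q0)
  step 4: q1  (read a: q0→q1)
  step 5: q1  (read b: q1→q1)
  step 6: q1  (read b: q1→q1)
  step 7: q0  (read a: q1→q0)

So i = 1, j = 2, giving x = w[0:1] = a, y = w[1:2] = b, z = w[2:7] = aabba.
Check: |xy| = 2 ≤ 3 and |y| = 1 ≥ 1. Reading y takes A from q1 back to q1, so every xyⁱz is accepted.

b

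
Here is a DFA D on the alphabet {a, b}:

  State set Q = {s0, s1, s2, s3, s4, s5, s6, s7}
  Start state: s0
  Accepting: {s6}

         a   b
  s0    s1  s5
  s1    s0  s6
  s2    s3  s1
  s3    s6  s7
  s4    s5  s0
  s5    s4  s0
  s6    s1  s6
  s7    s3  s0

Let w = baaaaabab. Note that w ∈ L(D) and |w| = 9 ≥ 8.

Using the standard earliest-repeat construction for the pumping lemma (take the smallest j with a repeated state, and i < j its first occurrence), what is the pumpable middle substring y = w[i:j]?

Run of D on w = b a a a a a b a b:
  step 0: s0  (start)
  step 1: s5  (read b: s0→s5)
  step 2: s4  (read a: s5→s4)
  step 3: s5  (read a: s4→s5)   ← first repeat (s5 seen earlier)
  step 4: s4  (read a: s5→s4)
  step 5: s5  (read a: s4→s5)
  step 6: s4  (read a: s5→s4)
  step 7: s0  (read b: s4→s0)
  step 8: s1  (read a: s0→s1)
  step 9: s6  (read b: s1→s6)

So i = 1, j = 3, giving x = w[0:1] = b, y = w[1:3] = aa, z = w[3:9] = aaabab.
Check: |xy| = 3 ≤ 8 and |y| = 2 ≥ 1. Reading y takes D from s5 back to s5, so every xyⁱz is accepted.

aa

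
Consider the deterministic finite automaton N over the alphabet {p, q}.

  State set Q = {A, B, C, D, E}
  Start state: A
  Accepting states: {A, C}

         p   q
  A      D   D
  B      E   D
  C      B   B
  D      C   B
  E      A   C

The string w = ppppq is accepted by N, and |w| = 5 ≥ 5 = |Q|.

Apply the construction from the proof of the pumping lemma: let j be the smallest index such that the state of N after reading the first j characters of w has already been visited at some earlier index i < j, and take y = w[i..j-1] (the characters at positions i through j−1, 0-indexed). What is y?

ppq

Run of N on w = p p p p q:
  step 0: A  (start)
  step 1: D  (read p: A→D)
  step 2: C  (read p: D→C)
  step 3: B  (read p: C→B)
  step 4: E  (read p: B→E)
  step 5: C  (read q: E→C)   ← first repeat (C seen earlier)

So i = 2, j = 5, giving x = w[0:2] = pp, y = w[2:5] = ppq, z = w[5:5] = ε.
Check: |xy| = 5 ≤ 5 and |y| = 3 ≥ 1. Reading y takes N from C back to C, so every xyⁱz is accepted.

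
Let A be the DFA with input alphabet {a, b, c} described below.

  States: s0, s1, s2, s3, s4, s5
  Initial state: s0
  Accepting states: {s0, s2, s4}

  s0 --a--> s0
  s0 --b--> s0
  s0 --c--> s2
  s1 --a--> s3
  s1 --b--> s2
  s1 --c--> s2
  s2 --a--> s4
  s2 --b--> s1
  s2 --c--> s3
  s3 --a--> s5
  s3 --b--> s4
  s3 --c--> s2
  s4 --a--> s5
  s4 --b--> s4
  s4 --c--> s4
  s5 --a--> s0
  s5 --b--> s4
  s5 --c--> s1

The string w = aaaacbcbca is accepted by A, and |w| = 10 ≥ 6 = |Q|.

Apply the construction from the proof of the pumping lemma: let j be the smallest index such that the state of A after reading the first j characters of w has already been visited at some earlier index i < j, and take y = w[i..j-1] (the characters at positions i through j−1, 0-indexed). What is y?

Run of A on w = a a a a c b c b c a:
  step 0: s0  (start)
  step 1: s0  (read a: s0→s0)   ← first repeat (s0 seen earlier)
  step 2: s0  (read a: s0→s0)
  step 3: s0  (read a: s0→s0)
  step 4: s0  (read a: s0→s0)
  step 5: s2  (read c: s0→s2)
  step 6: s1  (read b: s2→s1)
  step 7: s2  (read c: s1→s2)
  step 8: s1  (read b: s2→s1)
  step 9: s2  (read c: s1→s2)
  step 10: s4  (read a: s2→s4)

So i = 0, j = 1, giving x = w[0:0] = ε, y = w[0:1] = a, z = w[1:10] = aaacbcbca.
Check: |xy| = 1 ≤ 6 and |y| = 1 ≥ 1. Reading y takes A from s0 back to s0, so every xyⁱz is accepted.

a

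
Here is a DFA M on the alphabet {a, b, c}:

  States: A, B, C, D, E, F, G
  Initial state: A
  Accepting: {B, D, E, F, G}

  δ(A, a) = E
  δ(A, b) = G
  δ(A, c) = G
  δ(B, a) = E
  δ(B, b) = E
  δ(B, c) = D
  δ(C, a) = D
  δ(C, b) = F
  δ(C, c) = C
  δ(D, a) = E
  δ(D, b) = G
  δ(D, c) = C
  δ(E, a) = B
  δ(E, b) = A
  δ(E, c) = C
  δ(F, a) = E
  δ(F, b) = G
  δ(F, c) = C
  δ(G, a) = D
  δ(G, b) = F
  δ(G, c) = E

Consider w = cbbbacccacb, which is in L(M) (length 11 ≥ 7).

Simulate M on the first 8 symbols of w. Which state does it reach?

State sequence: A -c-> G -b-> F -b-> G -b-> F -a-> E -c-> C -c-> C -c-> C

After reading 8 characters, M is in state C.

C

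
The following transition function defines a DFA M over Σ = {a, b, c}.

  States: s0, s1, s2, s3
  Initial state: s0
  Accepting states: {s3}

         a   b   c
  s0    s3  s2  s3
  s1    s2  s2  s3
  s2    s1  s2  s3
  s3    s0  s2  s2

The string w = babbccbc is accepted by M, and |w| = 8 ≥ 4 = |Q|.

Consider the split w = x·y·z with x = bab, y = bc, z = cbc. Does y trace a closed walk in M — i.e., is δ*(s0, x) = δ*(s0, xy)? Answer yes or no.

Run of M on the first 5 characters of w = b a b b c:
  step 0: s0  (start)
  step 1: s2  (read b: s0→s2)
  step 2: s1  (read a: s2→s1)
  step 3: s2  (read b: s1→s2)
  step 4: s2  (read b: s2→s2)
  step 5: s3  (read c: s2→s3)

After x (step 3): s2. After xy (step 5): s3.
They differ (s2 ≠ s3), so y is not a cycle from the state after x; this split is not the one the pumping-lemma construction produces, and pumping y need not keep the string in L(M).

no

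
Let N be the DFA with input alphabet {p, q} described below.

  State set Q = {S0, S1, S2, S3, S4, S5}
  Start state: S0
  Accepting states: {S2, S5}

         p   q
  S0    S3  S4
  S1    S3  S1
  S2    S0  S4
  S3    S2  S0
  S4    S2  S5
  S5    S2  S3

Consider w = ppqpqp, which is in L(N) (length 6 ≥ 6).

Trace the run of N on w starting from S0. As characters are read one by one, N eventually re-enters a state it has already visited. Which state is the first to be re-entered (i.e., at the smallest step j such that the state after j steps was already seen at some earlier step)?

S2

Run of N on w = p p q p q p:
  step 0: S0  (start)
  step 1: S3  (read p: S0→S3)
  step 2: S2  (read p: S3→S2)
  step 3: S4  (read q: S2→S4)
  step 4: S2  (read p: S4→S2)   ← first repeat (S2 seen earlier)
  step 5: S4  (read q: S2→S4)
  step 6: S2  (read p: S4→S2)

The earliest repeat is at step j = 4: N is in S2, which it already visited at step i = 2.
Since N has 6 states, any run of length ≥ 6 visits 6+1 states, so by pigeonhole some state repeats within the first 6 steps — that repeat gives the pumpable loop.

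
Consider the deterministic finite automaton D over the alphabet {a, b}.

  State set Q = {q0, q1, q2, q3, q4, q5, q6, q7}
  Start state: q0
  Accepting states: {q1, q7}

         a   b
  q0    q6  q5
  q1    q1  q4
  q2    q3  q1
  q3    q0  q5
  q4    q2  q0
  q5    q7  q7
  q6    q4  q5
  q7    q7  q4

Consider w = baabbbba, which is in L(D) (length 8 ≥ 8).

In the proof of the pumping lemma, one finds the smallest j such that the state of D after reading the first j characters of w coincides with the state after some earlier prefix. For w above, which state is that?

State sequence: q0 -b-> q5 -a-> q7 -a-> q7 -b-> q4 -b-> q0 -b-> q5 -b-> q7 -a-> q7
First repeat at step 3: q7 was already visited.

The earliest repeat is at step j = 3: D is in q7, which it already visited at step i = 2.
Since D has 8 states, any run of length ≥ 8 visits 8+1 states, so by pigeonhole some state repeats within the first 8 steps — that repeat gives the pumpable loop.

q7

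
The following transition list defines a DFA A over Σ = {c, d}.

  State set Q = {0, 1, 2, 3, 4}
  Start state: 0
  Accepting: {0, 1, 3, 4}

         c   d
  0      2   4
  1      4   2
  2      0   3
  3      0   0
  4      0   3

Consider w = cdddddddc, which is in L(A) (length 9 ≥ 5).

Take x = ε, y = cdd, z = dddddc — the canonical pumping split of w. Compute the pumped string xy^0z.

dddddc

xy⁰z = xz = ε·dddddc = dddddc.
Reading y = cdd takes A from 0 back to 0, so after x the machine is still in 0, and z then leads to the accepting state 0. Hence dddddc ∈ L(A).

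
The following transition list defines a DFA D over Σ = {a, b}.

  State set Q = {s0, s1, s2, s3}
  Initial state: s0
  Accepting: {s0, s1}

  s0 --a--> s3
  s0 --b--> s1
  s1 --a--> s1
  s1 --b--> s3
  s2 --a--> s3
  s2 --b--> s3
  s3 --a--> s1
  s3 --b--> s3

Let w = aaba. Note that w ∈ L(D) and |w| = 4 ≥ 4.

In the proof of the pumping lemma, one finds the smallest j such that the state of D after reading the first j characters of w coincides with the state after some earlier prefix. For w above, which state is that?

s3

State sequence: s0 -a-> s3 -a-> s1 -b-> s3 -a-> s1
First repeat at step 3: s3 was already visited.

The earliest repeat is at step j = 3: D is in s3, which it already visited at step i = 1.
With |Q| = 4, pigeonhole forces a state repeat no later than step 4; the substring read between the first and second visits to that state can be pumped.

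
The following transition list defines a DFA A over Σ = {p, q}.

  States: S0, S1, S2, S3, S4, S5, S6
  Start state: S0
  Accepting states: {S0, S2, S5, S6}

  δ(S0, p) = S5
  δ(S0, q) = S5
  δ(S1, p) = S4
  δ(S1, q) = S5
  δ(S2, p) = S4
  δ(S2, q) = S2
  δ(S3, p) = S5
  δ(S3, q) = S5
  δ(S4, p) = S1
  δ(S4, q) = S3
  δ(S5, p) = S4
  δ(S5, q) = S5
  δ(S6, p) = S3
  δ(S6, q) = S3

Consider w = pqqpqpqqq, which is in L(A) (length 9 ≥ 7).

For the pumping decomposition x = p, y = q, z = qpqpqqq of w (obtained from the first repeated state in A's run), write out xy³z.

pqqqqpqpqqq

xy^3z = p·q·q·q·qpqpqqq = pqqqqpqpqqq.
Reading y = q takes A from S5 back to S5, so after x·y·y·y the machine is still in S5, and z then leads to the accepting state S5. Hence pqqqqpqpqqq ∈ L(A).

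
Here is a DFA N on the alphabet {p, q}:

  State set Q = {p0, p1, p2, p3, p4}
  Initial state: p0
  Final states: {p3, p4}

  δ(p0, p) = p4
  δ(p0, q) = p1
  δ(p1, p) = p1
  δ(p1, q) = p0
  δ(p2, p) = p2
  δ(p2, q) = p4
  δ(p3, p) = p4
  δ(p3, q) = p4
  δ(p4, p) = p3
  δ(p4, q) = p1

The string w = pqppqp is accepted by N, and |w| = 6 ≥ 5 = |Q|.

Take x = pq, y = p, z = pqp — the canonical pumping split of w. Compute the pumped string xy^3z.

pqppppqp

xy^3z = pq·p·p·p·pqp = pqppppqp.
Reading y = p takes N from p1 back to p1, so after x·y·y·y the machine is still in p1, and z then leads to the accepting state p4. Hence pqppppqp ∈ L(N).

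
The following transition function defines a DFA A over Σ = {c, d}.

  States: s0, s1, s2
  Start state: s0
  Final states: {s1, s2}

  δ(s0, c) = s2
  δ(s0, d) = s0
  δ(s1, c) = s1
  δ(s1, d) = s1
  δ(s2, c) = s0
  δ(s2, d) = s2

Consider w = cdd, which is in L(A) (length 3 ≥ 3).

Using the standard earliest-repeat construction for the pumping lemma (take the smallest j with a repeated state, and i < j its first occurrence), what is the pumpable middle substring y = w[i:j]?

d

State sequence: s0 -c-> s2 -d-> s2 -d-> s2
First repeat at step 2: s2 was already visited.

So i = 1, j = 2, giving x = w[0:1] = c, y = w[1:2] = d, z = w[2:3] = d.
Check: |xy| = 2 ≤ 3 and |y| = 1 ≥ 1. Reading y takes A from s2 back to s2, so every xyⁱz is accepted.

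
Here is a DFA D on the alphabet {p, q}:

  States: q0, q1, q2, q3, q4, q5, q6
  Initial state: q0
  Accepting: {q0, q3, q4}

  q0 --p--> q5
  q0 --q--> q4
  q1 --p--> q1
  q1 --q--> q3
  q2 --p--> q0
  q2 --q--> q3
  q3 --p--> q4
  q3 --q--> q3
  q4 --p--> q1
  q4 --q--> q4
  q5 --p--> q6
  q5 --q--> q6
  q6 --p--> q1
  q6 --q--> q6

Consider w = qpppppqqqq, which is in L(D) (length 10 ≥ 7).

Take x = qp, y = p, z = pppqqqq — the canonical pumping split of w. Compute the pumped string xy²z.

xy^2z = qp·p·p·pppqqqq = qppppppqqqq.
Reading y = p takes D from q1 back to q1, so after x·y·y the machine is still in q1, and z then leads to the accepting state q3. Hence qppppppqqqq ∈ L(D).

qppppppqqqq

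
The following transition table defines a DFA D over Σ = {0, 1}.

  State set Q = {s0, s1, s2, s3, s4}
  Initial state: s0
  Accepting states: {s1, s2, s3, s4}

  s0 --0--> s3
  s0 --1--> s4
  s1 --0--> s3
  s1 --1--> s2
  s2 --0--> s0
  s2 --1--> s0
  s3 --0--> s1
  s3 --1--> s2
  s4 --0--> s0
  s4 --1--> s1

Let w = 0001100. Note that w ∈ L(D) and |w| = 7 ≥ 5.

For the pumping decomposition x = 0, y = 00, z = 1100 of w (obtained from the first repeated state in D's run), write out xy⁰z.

xy⁰z = xz = 0·1100 = 01100.
Reading y = 00 takes D from s3 back to s3, so after x the machine is still in s3, and z then leads to the accepting state s1. Hence 01100 ∈ L(D).

01100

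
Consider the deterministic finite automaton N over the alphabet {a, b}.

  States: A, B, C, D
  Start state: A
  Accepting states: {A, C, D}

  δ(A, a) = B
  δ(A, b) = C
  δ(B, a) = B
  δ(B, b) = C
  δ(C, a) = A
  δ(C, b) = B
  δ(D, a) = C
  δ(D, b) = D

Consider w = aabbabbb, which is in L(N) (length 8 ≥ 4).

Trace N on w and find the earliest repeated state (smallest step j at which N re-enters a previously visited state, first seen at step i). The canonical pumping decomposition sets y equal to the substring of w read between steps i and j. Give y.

State sequence: A -a-> B -a-> B -b-> C -b-> B -a-> B -b-> C -b-> B -b-> C
First repeat at step 2: B was already visited.

So i = 1, j = 2, giving x = w[0:1] = a, y = w[1:2] = a, z = w[2:8] = bbabbb.
Check: |xy| = 2 ≤ 4 and |y| = 1 ≥ 1. Reading y takes N from B back to B, so every xyⁱz is accepted.
With |Q| = 4, pigeonhole forces a state repeat no later than step 4; the substring read between the first and second visits to that state can be pumped.

a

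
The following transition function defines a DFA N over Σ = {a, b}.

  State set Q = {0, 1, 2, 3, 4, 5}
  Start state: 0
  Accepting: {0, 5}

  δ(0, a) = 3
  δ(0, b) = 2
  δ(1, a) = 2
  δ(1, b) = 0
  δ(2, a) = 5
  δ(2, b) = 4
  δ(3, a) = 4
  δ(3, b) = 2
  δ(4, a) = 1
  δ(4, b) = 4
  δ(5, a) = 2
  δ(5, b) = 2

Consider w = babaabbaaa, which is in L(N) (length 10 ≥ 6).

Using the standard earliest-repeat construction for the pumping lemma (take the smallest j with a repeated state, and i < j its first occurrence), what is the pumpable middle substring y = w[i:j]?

ab

Run of N on w = b a b a a b b a a a:
  step 0: 0  (start)
  step 1: 2  (read b: 0→2)
  step 2: 5  (read a: 2→5)
  step 3: 2  (read b: 5→2)   ← first repeat (2 seen earlier)
  step 4: 5  (read a: 2→5)
  step 5: 2  (read a: 5→2)
  step 6: 4  (read b: 2→4)
  step 7: 4  (read b: 4→4)
  step 8: 1  (read a: 4→1)
  step 9: 2  (read a: 1→2)
  step 10: 5  (read a: 2→5)

So i = 1, j = 3, giving x = w[0:1] = b, y = w[1:3] = ab, z = w[3:10] = aabbaaa.
Check: |xy| = 3 ≤ 6 and |y| = 2 ≥ 1. Reading y takes N from 2 back to 2, so every xyⁱz is accepted.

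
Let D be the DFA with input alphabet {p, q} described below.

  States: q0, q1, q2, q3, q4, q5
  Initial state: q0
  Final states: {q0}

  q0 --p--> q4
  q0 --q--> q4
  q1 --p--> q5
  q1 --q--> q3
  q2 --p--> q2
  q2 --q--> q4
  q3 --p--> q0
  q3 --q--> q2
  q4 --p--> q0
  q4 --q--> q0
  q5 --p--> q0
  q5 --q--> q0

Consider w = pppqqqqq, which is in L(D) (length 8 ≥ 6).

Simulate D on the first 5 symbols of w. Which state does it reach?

q4

Run of D on the first 5 characters of w = p p p q q:
  step 0: q0  (start)
  step 1: q4  (read p: q0→q4)
  step 2: q0  (read p: q4→q0)
  step 3: q4  (read p: q0→q4)
  step 4: q0  (read q: q4→q0)
  step 5: q4  (read q: q0→q4)

After reading 5 characters, D is in state q4.
(This kind of state-tracing is the core of the pumping-lemma construction: with 6 states, pigeonhole forces a repeat within the first 6 steps.)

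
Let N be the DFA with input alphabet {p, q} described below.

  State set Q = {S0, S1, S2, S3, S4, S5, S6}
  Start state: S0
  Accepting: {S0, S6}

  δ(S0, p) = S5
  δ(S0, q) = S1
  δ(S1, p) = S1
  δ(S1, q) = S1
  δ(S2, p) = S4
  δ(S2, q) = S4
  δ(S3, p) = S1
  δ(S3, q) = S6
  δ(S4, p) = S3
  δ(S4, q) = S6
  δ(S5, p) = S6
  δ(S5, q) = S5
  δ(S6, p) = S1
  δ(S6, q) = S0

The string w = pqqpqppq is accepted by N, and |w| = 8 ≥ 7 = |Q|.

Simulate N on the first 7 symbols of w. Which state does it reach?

Run of N on the first 7 characters of w = p q q p q p p:
  step 0: S0  (start)
  step 1: S5  (read p: S0→S5)
  step 2: S5  (read q: S5→S5)
  step 3: S5  (read q: S5→S5)
  step 4: S6  (read p: S5→S6)
  step 5: S0  (read q: S6→S0)
  step 6: S5  (read p: S0→S5)
  step 7: S6  (read p: S5→S6)

After reading 7 characters, N is in state S6.

S6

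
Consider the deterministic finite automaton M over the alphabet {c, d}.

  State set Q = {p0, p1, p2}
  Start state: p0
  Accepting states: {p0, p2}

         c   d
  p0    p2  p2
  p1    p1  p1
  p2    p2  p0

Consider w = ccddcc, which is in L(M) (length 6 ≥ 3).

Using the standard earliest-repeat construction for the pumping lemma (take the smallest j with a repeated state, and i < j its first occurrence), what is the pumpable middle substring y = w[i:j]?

c

State sequence: p0 -c-> p2 -c-> p2 -d-> p0 -d-> p2 -c-> p2 -c-> p2
First repeat at step 2: p2 was already visited.

So i = 1, j = 2, giving x = w[0:1] = c, y = w[1:2] = c, z = w[2:6] = ddcc.
Check: |xy| = 2 ≤ 3 and |y| = 1 ≥ 1. Reading y takes M from p2 back to p2, so every xyⁱz is accepted.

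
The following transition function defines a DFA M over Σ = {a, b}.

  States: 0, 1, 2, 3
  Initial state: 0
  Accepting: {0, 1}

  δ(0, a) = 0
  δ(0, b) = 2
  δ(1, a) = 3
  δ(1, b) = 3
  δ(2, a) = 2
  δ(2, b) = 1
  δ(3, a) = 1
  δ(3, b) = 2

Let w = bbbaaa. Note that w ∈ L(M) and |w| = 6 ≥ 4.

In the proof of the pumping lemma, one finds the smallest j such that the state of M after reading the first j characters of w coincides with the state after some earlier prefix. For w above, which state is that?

Run of M on w = b b b a a a:
  step 0: 0  (start)
  step 1: 2  (read b: 0→2)
  step 2: 1  (read b: 2→1)
  step 3: 3  (read b: 1→3)
  step 4: 1  (read a: 3→1)   ← first repeat (1 seen earlier)
  step 5: 3  (read a: 1→3)
  step 6: 1  (read a: 3→1)

The earliest repeat is at step j = 4: M is in 1, which it already visited at step i = 2.
The DFA has 4 states, so the proof of the pumping lemma guarantees a repeated state among the first 4+1 visited; the segment between the two visits is the pumpable y.

1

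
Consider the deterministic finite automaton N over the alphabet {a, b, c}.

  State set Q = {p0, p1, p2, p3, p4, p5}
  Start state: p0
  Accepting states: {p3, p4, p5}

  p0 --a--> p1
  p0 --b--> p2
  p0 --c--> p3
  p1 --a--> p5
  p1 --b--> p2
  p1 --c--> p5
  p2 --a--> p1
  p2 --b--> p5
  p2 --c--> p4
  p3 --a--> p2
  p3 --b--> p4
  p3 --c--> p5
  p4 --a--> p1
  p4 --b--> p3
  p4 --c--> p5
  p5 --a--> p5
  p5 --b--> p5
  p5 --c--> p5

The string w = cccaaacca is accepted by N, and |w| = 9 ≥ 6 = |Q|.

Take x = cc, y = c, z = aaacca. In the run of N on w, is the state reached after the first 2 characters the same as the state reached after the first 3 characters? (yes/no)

yes

Run of N on the first 3 characters of w = c c c:
  step 0: p0  (start)
  step 1: p3  (read c: p0→p3)
  step 2: p5  (read c: p3→p5)
  step 3: p5  (read c: p5→p5)

After x (step 2): p5. After xy (step 3): p5.
They match, so y = c drives N around a cycle from p5 back to itself; pumping y any number of times keeps N in p5 before reading z, and xyⁱz ∈ L(N) for every i ≥ 0.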